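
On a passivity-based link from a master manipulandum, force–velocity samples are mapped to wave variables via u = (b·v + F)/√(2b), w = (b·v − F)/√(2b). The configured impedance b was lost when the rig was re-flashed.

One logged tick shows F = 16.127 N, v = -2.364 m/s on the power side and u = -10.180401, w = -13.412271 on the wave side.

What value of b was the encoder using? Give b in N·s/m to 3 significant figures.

u + w = -23.592672;  u + w = √(2b)·v, so √(2b) = -23.592672/(-2.364) = 9.979980.
b = (√(2b))²/2 = 99.599995/2 = 49.799997.
(Check via u − w = 2F/√(2b): u − w = 3.231870, 2F/√(2b) = 3.231870.)

b = 49.8 N·s/m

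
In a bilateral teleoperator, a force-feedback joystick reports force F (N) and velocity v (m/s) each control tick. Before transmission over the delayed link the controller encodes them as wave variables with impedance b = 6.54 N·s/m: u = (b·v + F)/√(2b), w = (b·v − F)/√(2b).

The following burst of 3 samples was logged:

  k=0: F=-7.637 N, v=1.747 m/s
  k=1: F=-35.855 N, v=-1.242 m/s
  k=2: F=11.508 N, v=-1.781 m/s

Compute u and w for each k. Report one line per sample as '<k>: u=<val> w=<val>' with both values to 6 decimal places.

k=0: b·v=6.54×1.747=11.425380; √(2b)=3.616628; u=(11.425380+(-7.637))/3.616628=1.047489, w=(11.425380−(-7.637))/3.616628=5.270760
k=1: b·v=6.54×(-1.242)=-8.122680; √(2b)=3.616628; u=(-8.122680+(-35.855))/3.616628=-12.159856, w=(-8.122680−(-35.855))/3.616628=7.668004
k=2: b·v=6.54×(-1.781)=-11.647740; √(2b)=3.616628; u=(-11.647740+11.508)/3.616628=-0.038638, w=(-11.647740−11.508)/3.616628=-6.402577

0: u=1.047489 w=5.270760
1: u=-12.159856 w=7.668004
2: u=-0.038638 w=-6.402577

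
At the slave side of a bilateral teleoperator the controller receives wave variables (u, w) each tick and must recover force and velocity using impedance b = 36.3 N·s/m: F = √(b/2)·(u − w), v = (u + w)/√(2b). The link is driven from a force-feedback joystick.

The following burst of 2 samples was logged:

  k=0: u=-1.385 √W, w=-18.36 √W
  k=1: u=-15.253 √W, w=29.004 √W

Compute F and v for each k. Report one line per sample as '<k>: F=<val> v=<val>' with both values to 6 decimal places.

k=0: u−w=16.975000, u+w=-19.745000; √(b/2)=4.260282, √(2b)=8.520563; F=4.260282×16.975=72.318282, v=-19.745000/8.520563=-2.317335
k=1: u−w=-44.257000, u+w=13.751000; √(b/2)=4.260282, √(2b)=8.520563; F=4.260282×(-44.257)=-188.547286, v=13.751000/8.520563=1.613860

0: F=72.318282 v=-2.317335
1: F=-188.547286 v=1.613860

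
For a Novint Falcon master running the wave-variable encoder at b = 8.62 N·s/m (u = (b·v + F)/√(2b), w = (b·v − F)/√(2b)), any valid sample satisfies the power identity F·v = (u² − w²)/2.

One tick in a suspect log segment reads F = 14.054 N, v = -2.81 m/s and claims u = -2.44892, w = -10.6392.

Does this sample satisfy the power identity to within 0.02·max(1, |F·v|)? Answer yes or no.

F·v = 14.054×(-2.81) = -39.4917 W.
(u² − w²)/2 = (5.9972 − 113.1926)/2 = -53.5977 W.
|Δ| = 14.1059;  2% of max(1, |F·v|) = 0.7898.

no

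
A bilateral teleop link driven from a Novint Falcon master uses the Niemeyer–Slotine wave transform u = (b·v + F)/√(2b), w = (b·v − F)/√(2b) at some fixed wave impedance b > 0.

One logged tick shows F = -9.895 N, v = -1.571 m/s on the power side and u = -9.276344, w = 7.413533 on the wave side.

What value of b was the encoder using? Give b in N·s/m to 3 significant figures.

u + w = -1.862811;  u + w = √(2b)·v, so √(2b) = -1.862811/(-1.571) = 1.185749.
b = (√(2b))²/2 = 1.406000/2 = 0.703000.
(Check via u − w = 2F/√(2b): u − w = -16.689877, 2F/√(2b) = -16.689879.)

b = 0.703 N·s/m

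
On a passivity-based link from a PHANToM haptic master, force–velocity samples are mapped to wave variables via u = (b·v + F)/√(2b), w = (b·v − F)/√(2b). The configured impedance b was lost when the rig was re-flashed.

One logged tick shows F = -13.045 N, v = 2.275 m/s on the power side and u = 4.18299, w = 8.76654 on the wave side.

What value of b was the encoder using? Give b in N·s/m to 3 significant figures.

b = 16.2 N·s/m

u + w = 12.94953;  u + w = √(2b)·v, so √(2b) = 12.94953/2.275 = 5.69210.
b = (√(2b))²/2 = 32.40001/2 = 16.20001.
(Check via u − w = 2F/√(2b): u − w = -4.58355, 2F/√(2b) = -4.58354.)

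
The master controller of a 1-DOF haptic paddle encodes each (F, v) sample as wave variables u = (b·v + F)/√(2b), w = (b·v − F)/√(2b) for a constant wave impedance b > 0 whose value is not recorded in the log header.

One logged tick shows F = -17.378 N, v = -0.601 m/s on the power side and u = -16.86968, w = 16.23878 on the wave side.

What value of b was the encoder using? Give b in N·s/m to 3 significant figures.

u + w = -0.63090;  u + w = √(2b)·v, so √(2b) = -0.63090/(-0.601) = 1.04975.
b = (√(2b))²/2 = 1.10198/2 = 0.55099.
(Check via u − w = 2F/√(2b): u − w = -33.10846, 2F/√(2b) = -33.10882.)

b = 0.551 N·s/m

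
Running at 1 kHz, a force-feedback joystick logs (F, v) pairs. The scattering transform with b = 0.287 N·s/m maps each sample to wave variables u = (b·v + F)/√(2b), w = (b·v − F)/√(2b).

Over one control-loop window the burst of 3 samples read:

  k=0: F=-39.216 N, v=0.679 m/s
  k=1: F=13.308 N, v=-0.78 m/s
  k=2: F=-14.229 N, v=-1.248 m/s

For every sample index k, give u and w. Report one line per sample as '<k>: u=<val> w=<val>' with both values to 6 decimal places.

k=0: b·v=0.287×0.679=0.194873; √(2b)=0.757628; u=(0.194873+(-39.216))/0.757628=-51.504344, w=(0.194873−(-39.216))/0.757628=52.018774
k=1: b·v=0.287×(-0.78)=-0.223860; √(2b)=0.757628; u=(-0.223860+13.308)/0.757628=17.269877, w=(-0.223860−13.308)/0.757628=-17.860826
k=2: b·v=0.287×(-1.248)=-0.358176; √(2b)=0.757628; u=(-0.358176+(-14.229))/0.757628=-19.253748, w=(-0.358176−(-14.229))/0.757628=18.308228

0: u=-51.504344 w=52.018774
1: u=17.269877 w=-17.860826
2: u=-19.253748 w=18.308228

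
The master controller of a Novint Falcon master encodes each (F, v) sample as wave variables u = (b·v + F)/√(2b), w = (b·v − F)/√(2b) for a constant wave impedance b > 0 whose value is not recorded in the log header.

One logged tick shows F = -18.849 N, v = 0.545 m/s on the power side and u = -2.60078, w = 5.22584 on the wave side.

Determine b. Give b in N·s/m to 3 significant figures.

u + w = 2.62506;  u + w = √(2b)·v, so √(2b) = 2.62506/0.545 = 4.81662.
b = (√(2b))²/2 = 23.19987/2 = 11.59993.
(Check via u − w = 2F/√(2b): u − w = -7.82662, 2F/√(2b) = -7.82664.)

b = 11.6 N·s/m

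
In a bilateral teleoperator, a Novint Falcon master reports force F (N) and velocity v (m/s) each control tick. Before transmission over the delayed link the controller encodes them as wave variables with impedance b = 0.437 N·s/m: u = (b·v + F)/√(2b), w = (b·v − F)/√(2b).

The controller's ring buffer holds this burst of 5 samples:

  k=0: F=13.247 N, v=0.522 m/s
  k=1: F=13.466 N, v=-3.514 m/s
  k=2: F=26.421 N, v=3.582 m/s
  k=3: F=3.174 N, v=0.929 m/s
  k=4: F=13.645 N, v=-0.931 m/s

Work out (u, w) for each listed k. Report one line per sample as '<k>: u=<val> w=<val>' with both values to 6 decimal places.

k=0: b·v=0.437×0.522=0.228114; √(2b)=0.934880; u=(0.228114+13.247)/0.934880=14.413742, w=(0.228114−13.247)/0.934880=-13.925734
k=1: b·v=0.437×(-3.514)=-1.535618; √(2b)=0.934880; u=(-1.535618+13.466)/0.934880=12.761409, w=(-1.535618−13.466)/0.934880=-16.046576
k=2: b·v=0.437×3.582=1.565334; √(2b)=0.934880; u=(1.565334+26.421)/0.934880=29.935761, w=(1.565334−26.421)/0.934880=-26.587022
k=3: b·v=0.437×0.929=0.405973; √(2b)=0.934880; u=(0.405973+3.174)/0.934880=3.829341, w=(0.405973−3.174)/0.934880=-2.960838
k=4: b·v=0.437×(-0.931)=-0.406847; √(2b)=0.934880; u=(-0.406847+13.645)/0.934880=14.160275, w=(-0.406847−13.645)/0.934880=-15.030648

0: u=14.413742 w=-13.925734
1: u=12.761409 w=-16.046576
2: u=29.935761 w=-26.587022
3: u=3.829341 w=-2.960838
4: u=14.160275 w=-15.030648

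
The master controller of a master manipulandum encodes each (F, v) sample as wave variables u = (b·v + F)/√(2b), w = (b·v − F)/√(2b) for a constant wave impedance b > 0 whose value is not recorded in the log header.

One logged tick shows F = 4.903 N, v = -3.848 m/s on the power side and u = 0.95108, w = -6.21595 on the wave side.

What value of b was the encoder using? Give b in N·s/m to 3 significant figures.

u + w = -5.2649;  u + w = √(2b)·v, so √(2b) = -5.2649/(-3.848) = 1.3682.
b = (√(2b))²/2 = 1.8720/2 = 0.9360.
(Check via u − w = 2F/√(2b): u − w = 7.1670, 2F/√(2b) = 7.1670.)

b = 0.936 N·s/m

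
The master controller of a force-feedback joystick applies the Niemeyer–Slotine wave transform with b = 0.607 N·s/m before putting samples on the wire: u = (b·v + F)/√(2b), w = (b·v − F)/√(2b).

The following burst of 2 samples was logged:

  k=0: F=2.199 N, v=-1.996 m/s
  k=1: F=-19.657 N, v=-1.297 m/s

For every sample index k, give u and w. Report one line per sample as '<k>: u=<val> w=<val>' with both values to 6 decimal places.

k=0: b·v=0.607×(-1.996)=-1.211572; √(2b)=1.101817; u=(-1.211572+2.199)/1.101817=0.896182, w=(-1.211572−2.199)/1.101817=-3.095408
k=1: b·v=0.607×(-1.297)=-0.787279; √(2b)=1.101817; u=(-0.787279+(-19.657))/1.101817=-18.555064, w=(-0.787279−(-19.657))/1.101817=17.126008

0: u=0.896182 w=-3.095408
1: u=-18.555064 w=17.126008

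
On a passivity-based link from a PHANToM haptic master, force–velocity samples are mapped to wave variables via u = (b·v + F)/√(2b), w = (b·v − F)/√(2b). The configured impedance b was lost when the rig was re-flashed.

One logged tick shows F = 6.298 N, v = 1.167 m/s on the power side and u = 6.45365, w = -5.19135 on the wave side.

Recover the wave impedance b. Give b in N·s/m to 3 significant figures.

b = 0.585 N·s/m

u + w = 1.26230;  u + w = √(2b)·v, so √(2b) = 1.26230/1.167 = 1.08166.
b = (√(2b))²/2 = 1.16999/2 = 0.58500.
(Check via u − w = 2F/√(2b): u − w = 11.64500, 2F/√(2b) = 11.64504.)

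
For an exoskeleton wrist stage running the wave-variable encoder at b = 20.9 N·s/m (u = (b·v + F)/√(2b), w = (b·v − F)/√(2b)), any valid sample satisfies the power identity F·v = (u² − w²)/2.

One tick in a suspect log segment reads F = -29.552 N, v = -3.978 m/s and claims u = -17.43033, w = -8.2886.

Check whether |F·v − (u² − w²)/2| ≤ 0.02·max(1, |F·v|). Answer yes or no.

F·v = (-29.552)×(-3.978) = 117.55786 W.
(u² − w²)/2 = (303.81640 − 68.70089)/2 = 117.55776 W.
|Δ| = 0.00010;  2% of max(1, |F·v|) = 2.35116.

yes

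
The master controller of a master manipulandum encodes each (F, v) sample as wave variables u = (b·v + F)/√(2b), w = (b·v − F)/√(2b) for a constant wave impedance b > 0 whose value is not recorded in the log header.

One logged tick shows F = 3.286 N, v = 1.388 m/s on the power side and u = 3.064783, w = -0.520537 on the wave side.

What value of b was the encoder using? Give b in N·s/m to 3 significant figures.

b = 1.68 N·s/m

u + w = 2.544246;  u + w = √(2b)·v, so √(2b) = 2.544246/1.388 = 1.833030.
b = (√(2b))²/2 = 3.360000/2 = 1.680000.
(Check via u − w = 2F/√(2b): u − w = 3.585320, 2F/√(2b) = 3.585320.)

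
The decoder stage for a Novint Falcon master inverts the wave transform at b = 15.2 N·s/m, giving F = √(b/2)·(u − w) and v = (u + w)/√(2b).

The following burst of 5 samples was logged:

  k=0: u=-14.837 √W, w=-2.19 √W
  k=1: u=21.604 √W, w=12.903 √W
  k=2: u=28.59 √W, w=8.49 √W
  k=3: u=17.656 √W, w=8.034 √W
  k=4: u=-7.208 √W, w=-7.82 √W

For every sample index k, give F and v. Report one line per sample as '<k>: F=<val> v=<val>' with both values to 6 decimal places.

0: F=-34.865373 v=-3.088171
1: F=23.987002 v=6.258502
2: F=55.411876 v=6.725165
3: F=26.526023 v=4.659371
4: F=1.687168 v=-2.725614

k=0: u−w=-12.647000, u+w=-17.027000; √(b/2)=2.756810, √(2b)=5.513620; F=2.756810×(-12.647)=-34.865373, v=-17.027000/5.513620=-3.088171
k=1: u−w=8.701000, u+w=34.507000; √(b/2)=2.756810, √(2b)=5.513620; F=2.756810×8.701=23.987002, v=34.507000/5.513620=6.258502
k=2: u−w=20.100000, u+w=37.080000; √(b/2)=2.756810, √(2b)=5.513620; F=2.756810×20.1=55.411876, v=37.080000/5.513620=6.725165
k=3: u−w=9.622000, u+w=25.690000; √(b/2)=2.756810, √(2b)=5.513620; F=2.756810×9.622=26.526023, v=25.690000/5.513620=4.659371
k=4: u−w=0.612000, u+w=-15.028000; √(b/2)=2.756810, √(2b)=5.513620; F=2.756810×0.612=1.687168, v=-15.028000/5.513620=-2.725614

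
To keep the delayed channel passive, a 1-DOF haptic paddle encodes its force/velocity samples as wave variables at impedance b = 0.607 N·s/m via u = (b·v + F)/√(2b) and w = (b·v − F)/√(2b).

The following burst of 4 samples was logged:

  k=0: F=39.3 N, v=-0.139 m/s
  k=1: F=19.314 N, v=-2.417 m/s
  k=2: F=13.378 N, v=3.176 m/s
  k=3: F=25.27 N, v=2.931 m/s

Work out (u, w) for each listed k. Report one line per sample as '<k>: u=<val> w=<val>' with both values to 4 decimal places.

k=0: b·v=0.607×(-0.139)=-0.0844; √(2b)=1.1018; u=(-0.0844+39.3)/1.1018=35.5918, w=(-0.0844−39.3)/1.1018=-35.7449
k=1: b·v=0.607×(-2.417)=-1.4671; √(2b)=1.1018; u=(-1.4671+19.314)/1.1018=16.1977, w=(-1.4671−19.314)/1.1018=-18.8608
k=2: b·v=0.607×3.176=1.9278; √(2b)=1.1018; u=(1.9278+13.378)/1.1018=13.8915, w=(1.9278−13.378)/1.1018=-10.3921
k=3: b·v=0.607×2.931=1.7791; √(2b)=1.1018; u=(1.7791+25.27)/1.1018=24.5496, w=(1.7791−25.27)/1.1018=-21.3201

0: u=35.5918 w=-35.7449
1: u=16.1977 w=-18.8608
2: u=13.8915 w=-10.3921
3: u=24.5496 w=-21.3201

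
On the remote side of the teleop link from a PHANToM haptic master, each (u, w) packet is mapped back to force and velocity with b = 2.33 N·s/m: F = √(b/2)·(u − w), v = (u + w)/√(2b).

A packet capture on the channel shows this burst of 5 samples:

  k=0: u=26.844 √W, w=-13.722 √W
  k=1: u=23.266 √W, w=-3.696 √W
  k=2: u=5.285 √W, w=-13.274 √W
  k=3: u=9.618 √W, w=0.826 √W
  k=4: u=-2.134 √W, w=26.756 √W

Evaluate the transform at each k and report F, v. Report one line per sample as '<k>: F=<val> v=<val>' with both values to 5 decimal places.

k=0: u−w=40.56600, u+w=13.12200; √(b/2)=1.07935, √(2b)=2.15870; F=1.07935×40.566=43.78498, v=13.12200/2.15870=6.07865
k=1: u−w=26.96200, u+w=19.57000; √(b/2)=1.07935, √(2b)=2.15870; F=1.07935×26.962=29.10148, v=19.57000/2.15870=9.06563
k=2: u−w=18.55900, u+w=-7.98900; √(b/2)=1.07935, √(2b)=2.15870; F=1.07935×18.559=20.03169, v=-7.98900/2.15870=-3.70083
k=3: u−w=8.79200, u+w=10.44400; √(b/2)=1.07935, √(2b)=2.15870; F=1.07935×8.792=9.48966, v=10.44400/2.15870=4.83809
k=4: u−w=-28.89000, u+w=24.62200; √(b/2)=1.07935, √(2b)=2.15870; F=1.07935×(-28.89)=-31.18247, v=24.62200/2.15870=11.40592

0: F=43.78498 v=6.07865
1: F=29.10148 v=9.06563
2: F=20.03169 v=-3.70083
3: F=9.48966 v=4.83809
4: F=-31.18247 v=11.40592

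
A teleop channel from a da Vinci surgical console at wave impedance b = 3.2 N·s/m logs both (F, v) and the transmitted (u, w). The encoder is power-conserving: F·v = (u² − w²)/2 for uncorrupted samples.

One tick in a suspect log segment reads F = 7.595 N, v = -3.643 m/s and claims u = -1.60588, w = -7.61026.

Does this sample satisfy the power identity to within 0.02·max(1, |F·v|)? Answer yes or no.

yes

F·v = 7.595×(-3.643) = -27.6686 W.
(u² − w²)/2 = (2.5789 − 57.9161)/2 = -27.6686 W.
|Δ| = 0.0000;  2% of max(1, |F·v|) = 0.5534.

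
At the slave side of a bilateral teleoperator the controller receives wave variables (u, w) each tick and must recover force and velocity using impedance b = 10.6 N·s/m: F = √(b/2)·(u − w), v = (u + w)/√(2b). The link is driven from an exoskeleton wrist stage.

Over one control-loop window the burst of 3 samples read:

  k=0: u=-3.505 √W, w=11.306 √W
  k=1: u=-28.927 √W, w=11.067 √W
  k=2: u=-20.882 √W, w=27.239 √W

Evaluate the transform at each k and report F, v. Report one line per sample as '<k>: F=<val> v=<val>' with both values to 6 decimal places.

0: F=-34.097483 v=1.694269
1: F=-92.073102 v=-3.878944
2: F=-110.782861 v=1.380652

k=0: u−w=-14.811000, u+w=7.801000; √(b/2)=2.302173, √(2b)=4.604346; F=2.302173×(-14.811)=-34.097483, v=7.801000/4.604346=1.694269
k=1: u−w=-39.994000, u+w=-17.860000; √(b/2)=2.302173, √(2b)=4.604346; F=2.302173×(-39.994)=-92.073102, v=-17.860000/4.604346=-3.878944
k=2: u−w=-48.121000, u+w=6.357000; √(b/2)=2.302173, √(2b)=4.604346; F=2.302173×(-48.121)=-110.782861, v=6.357000/4.604346=1.380652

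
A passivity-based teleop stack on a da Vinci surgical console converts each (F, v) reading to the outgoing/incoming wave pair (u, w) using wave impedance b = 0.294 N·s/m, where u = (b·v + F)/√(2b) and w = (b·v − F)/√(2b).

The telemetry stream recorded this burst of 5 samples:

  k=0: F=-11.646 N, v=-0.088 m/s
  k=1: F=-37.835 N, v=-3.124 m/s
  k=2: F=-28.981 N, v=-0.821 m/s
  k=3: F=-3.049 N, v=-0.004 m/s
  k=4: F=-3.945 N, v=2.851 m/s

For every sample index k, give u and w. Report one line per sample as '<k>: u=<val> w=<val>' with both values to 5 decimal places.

k=0: b·v=0.294×(-0.088)=-0.02587; √(2b)=0.76681; u=(-0.02587+(-11.646))/0.76681=-15.22130, w=(-0.02587−(-11.646))/0.76681=15.15382
k=1: b·v=0.294×(-3.124)=-0.91846; √(2b)=0.76681; u=(-0.91846+(-37.835))/0.76681=-50.53843, w=(-0.91846−(-37.835))/0.76681=48.14291
k=2: b·v=0.294×(-0.821)=-0.24137; √(2b)=0.76681; u=(-0.24137+(-28.981))/0.76681=-38.10894, w=(-0.24137−(-28.981))/0.76681=37.47938
k=3: b·v=0.294×(-0.004)=-0.00118; √(2b)=0.76681; u=(-0.00118+(-3.049))/0.76681=-3.97774, w=(-0.00118−(-3.049))/0.76681=3.97467
k=4: b·v=0.294×2.851=0.83819; √(2b)=0.76681; u=(0.83819+(-3.945))/0.76681=-4.05159, w=(0.83819−(-3.945))/0.76681=6.23777

0: u=-15.22130 w=15.15382
1: u=-50.53843 w=48.14291
2: u=-38.10894 w=37.47938
3: u=-3.97774 w=3.97467
4: u=-4.05159 w=6.23777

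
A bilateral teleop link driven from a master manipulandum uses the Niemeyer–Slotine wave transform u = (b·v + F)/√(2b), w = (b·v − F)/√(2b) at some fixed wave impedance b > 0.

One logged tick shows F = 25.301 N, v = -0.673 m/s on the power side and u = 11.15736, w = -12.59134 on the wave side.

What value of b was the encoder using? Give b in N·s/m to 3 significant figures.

u + w = -1.4340;  u + w = √(2b)·v, so √(2b) = -1.4340/(-0.673) = 2.1307.
b = (√(2b))²/2 = 4.5400/2 = 2.2700.
(Check via u − w = 2F/√(2b): u − w = 23.7487, 2F/√(2b) = 23.7487.)

b = 2.27 N·s/m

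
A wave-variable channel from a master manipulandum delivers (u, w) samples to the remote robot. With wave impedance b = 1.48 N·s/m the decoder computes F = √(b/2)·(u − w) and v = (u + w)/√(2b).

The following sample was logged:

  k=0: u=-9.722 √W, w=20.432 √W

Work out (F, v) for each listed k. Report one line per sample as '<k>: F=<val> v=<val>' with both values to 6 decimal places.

k=0: u−w=-30.154000, u+w=10.710000; √(b/2)=0.860233, √(2b)=1.720465; F=0.860233×(-30.154)=-25.939452, v=10.710000/1.720465=6.225061

0: F=-25.939452 v=6.225061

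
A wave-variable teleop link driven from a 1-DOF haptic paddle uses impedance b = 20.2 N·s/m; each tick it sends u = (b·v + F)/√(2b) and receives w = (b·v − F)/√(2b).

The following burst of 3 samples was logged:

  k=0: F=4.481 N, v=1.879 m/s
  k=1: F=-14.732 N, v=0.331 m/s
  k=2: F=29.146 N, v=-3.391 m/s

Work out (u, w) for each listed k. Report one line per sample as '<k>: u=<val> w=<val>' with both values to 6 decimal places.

k=0: b·v=20.2×1.879=37.955800; √(2b)=6.356099; u=(37.955800+4.481)/6.356099=6.676548, w=(37.955800−4.481)/6.356099=5.266563
k=1: b·v=20.2×0.331=6.686200; √(2b)=6.356099; u=(6.686200+(-14.732))/6.356099=-1.265839, w=(6.686200−(-14.732))/6.356099=3.369708
k=2: b·v=20.2×(-3.391)=-68.498200; √(2b)=6.356099; u=(-68.498200+29.146)/6.356099=-6.191250, w=(-68.498200−29.146)/6.356099=-15.362283

0: u=6.676548 w=5.266563
1: u=-1.265839 w=3.369708
2: u=-6.191250 w=-15.362283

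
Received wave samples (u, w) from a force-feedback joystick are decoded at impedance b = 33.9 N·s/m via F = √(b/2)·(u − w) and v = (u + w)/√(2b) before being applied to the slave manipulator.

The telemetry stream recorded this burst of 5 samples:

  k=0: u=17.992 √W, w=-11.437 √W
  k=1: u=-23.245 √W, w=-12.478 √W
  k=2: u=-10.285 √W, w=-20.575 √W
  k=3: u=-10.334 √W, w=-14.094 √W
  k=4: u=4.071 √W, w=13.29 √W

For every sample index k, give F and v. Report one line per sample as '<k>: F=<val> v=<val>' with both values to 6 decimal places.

0: F=121.160305 v=0.796082
1: F=-44.328146 v=-4.338435
2: F=42.364319 v=-3.747840
3: F=15.480062 v=-2.966696
4: F=-37.954971 v=2.108433

k=0: u−w=29.429000, u+w=6.555000; √(b/2)=4.117038, √(2b)=8.234076; F=4.117038×29.429=121.160305, v=6.555000/8.234076=0.796082
k=1: u−w=-10.767000, u+w=-35.723000; √(b/2)=4.117038, √(2b)=8.234076; F=4.117038×(-10.767)=-44.328146, v=-35.723000/8.234076=-4.338435
k=2: u−w=10.290000, u+w=-30.860000; √(b/2)=4.117038, √(2b)=8.234076; F=4.117038×10.29=42.364319, v=-30.860000/8.234076=-3.747840
k=3: u−w=3.760000, u+w=-24.428000; √(b/2)=4.117038, √(2b)=8.234076; F=4.117038×3.76=15.480062, v=-24.428000/8.234076=-2.966696
k=4: u−w=-9.219000, u+w=17.361000; √(b/2)=4.117038, √(2b)=8.234076; F=4.117038×(-9.219)=-37.954971, v=17.361000/8.234076=2.108433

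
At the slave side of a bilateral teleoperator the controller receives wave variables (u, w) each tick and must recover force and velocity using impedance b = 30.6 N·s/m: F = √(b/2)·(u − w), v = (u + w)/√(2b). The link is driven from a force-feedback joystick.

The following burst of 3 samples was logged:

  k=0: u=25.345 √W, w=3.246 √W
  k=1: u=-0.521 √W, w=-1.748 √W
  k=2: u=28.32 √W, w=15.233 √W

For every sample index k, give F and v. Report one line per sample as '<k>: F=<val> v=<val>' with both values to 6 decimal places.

0: F=86.440712 v=3.654716
1: F=4.799437 v=-0.290041
2: F=51.190081 v=5.567271

k=0: u−w=22.099000, u+w=28.591000; √(b/2)=3.911521, √(2b)=7.823043; F=3.911521×22.099=86.440712, v=28.591000/7.823043=3.654716
k=1: u−w=1.227000, u+w=-2.269000; √(b/2)=3.911521, √(2b)=7.823043; F=3.911521×1.227=4.799437, v=-2.269000/7.823043=-0.290041
k=2: u−w=13.087000, u+w=43.553000; √(b/2)=3.911521, √(2b)=7.823043; F=3.911521×13.087=51.190081, v=43.553000/7.823043=5.567271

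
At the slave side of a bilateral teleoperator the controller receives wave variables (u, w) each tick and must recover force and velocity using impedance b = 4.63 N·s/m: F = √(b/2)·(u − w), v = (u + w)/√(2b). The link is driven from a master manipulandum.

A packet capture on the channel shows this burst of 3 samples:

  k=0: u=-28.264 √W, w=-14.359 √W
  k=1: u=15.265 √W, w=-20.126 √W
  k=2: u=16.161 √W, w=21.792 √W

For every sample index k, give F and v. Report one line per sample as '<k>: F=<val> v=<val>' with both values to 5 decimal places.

k=0: u−w=-13.90500, u+w=-42.62300; √(b/2)=1.52151, √(2b)=3.04302; F=1.52151×(-13.905)=-21.15663, v=-42.62300/3.04302=-14.00679
k=1: u−w=35.39100, u+w=-4.86100; √(b/2)=1.52151, √(2b)=3.04302; F=1.52151×35.391=53.84785, v=-4.86100/3.04302=-1.59742
k=2: u−w=-5.63100, u+w=37.95300; √(b/2)=1.52151, √(2b)=3.04302; F=1.52151×(-5.631)=-8.56764, v=37.95300/3.04302=12.47213

0: F=-21.15663 v=-14.00679
1: F=53.84785 v=-1.59742
2: F=-8.56764 v=12.47213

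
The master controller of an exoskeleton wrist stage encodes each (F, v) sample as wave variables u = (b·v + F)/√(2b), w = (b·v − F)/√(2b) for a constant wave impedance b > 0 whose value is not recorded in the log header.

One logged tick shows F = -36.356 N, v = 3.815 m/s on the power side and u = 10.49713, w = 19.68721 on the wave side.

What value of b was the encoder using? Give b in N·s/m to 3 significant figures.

b = 31.3 N·s/m

u + w = 30.18434;  u + w = √(2b)·v, so √(2b) = 30.18434/3.815 = 7.91202.
b = (√(2b))²/2 = 62.59999/2 = 31.30000.
(Check via u − w = 2F/√(2b): u − w = -9.19008, 2F/√(2b) = -9.19007.)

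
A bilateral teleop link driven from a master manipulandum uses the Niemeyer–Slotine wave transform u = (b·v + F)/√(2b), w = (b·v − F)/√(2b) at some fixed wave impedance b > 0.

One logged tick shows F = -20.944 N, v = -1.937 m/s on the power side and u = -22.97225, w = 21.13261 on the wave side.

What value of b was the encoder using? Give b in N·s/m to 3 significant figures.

u + w = -1.8396;  u + w = √(2b)·v, so √(2b) = -1.8396/(-1.937) = 0.9497.
b = (√(2b))²/2 = 0.9020/2 = 0.4510.
(Check via u − w = 2F/√(2b): u − w = -44.1049, 2F/√(2b) = -44.1049.)

b = 0.451 N·s/m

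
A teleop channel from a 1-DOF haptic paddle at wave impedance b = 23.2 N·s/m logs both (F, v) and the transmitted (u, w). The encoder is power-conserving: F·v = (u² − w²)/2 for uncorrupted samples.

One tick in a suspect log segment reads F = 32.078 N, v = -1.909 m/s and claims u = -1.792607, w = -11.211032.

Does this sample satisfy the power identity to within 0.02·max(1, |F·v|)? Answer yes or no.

F·v = 32.078×(-1.909) = -61.236902 W.
(u² − w²)/2 = (3.213440 − 125.687239)/2 = -61.236899 W.
|Δ| = 0.000003;  2% of max(1, |F·v|) = 1.224738.

yes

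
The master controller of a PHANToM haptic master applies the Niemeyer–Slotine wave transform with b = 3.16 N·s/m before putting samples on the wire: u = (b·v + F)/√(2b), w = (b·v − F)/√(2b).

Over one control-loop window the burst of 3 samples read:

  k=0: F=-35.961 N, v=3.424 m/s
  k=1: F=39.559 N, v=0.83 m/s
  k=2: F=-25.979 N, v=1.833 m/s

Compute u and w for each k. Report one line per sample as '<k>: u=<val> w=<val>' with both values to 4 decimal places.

k=0: b·v=3.16×3.424=10.8198; √(2b)=2.5140; u=(10.8198+(-35.961))/2.5140=-10.0006, w=(10.8198−(-35.961))/2.5140=18.6084
k=1: b·v=3.16×0.83=2.6228; √(2b)=2.5140; u=(2.6228+39.559)/2.5140=16.7790, w=(2.6228−39.559)/2.5140=-14.6924
k=2: b·v=3.16×1.833=5.7923; √(2b)=2.5140; u=(5.7923+(-25.979))/2.5140=-8.0298, w=(5.7923−(-25.979))/2.5140=12.6379

0: u=-10.0006 w=18.6084
1: u=16.7790 w=-14.6924
2: u=-8.0298 w=12.6379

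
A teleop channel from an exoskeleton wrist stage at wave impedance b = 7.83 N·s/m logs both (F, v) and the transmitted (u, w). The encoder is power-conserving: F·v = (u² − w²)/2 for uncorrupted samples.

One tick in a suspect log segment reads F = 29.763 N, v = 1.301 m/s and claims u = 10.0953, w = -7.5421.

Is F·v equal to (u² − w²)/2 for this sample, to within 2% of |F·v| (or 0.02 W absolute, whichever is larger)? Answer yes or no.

F·v = 29.763×1.301 = 38.72166 W.
(u² − w²)/2 = (101.91508 − 56.88327)/2 = 22.51590 W.
|Δ| = 16.20576;  2% of max(1, |F·v|) = 0.77443.

no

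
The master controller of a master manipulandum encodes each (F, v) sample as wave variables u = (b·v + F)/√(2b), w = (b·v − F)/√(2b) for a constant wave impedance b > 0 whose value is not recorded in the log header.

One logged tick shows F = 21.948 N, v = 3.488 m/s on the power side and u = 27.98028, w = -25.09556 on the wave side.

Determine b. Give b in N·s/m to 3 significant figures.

b = 0.342 N·s/m

u + w = 2.8847;  u + w = √(2b)·v, so √(2b) = 2.8847/3.488 = 0.8270.
b = (√(2b))²/2 = 0.6840/2 = 0.3420.
(Check via u − w = 2F/√(2b): u − w = 53.0758, 2F/√(2b) = 53.0759.)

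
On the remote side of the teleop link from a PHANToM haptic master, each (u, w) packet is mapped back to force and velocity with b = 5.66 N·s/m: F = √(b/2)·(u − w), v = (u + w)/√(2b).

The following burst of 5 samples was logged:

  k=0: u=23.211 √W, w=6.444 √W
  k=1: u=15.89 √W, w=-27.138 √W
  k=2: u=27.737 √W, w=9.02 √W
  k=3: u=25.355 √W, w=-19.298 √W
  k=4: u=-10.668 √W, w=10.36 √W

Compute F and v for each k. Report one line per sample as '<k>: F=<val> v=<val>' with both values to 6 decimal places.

0: F=28.206460 v=8.814034
1: F=72.384300 v=-3.343121
2: F=31.486868 v=10.924884
3: F=75.117973 v=1.800256
4: F=-35.374571 v=-0.091543

k=0: u−w=16.767000, u+w=29.655000; √(b/2)=1.682260, √(2b)=3.364521; F=1.682260×16.767=28.206460, v=29.655000/3.364521=8.814034
k=1: u−w=43.028000, u+w=-11.248000; √(b/2)=1.682260, √(2b)=3.364521; F=1.682260×43.028=72.384300, v=-11.248000/3.364521=-3.343121
k=2: u−w=18.717000, u+w=36.757000; √(b/2)=1.682260, √(2b)=3.364521; F=1.682260×18.717=31.486868, v=36.757000/3.364521=10.924884
k=3: u−w=44.653000, u+w=6.057000; √(b/2)=1.682260, √(2b)=3.364521; F=1.682260×44.653=75.117973, v=6.057000/3.364521=1.800256
k=4: u−w=-21.028000, u+w=-0.308000; √(b/2)=1.682260, √(2b)=3.364521; F=1.682260×(-21.028)=-35.374571, v=-0.308000/3.364521=-0.091543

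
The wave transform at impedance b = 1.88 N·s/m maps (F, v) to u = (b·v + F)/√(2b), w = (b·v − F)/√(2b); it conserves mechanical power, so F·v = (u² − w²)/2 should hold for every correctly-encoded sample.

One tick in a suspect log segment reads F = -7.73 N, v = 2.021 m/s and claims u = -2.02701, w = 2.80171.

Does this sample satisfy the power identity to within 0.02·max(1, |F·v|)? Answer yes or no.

no

F·v = (-7.73)×2.021 = -15.62233 W.
(u² − w²)/2 = (4.10877 − 7.84958)/2 = -1.87040 W.
|Δ| = 13.75193;  2% of max(1, |F·v|) = 0.31245.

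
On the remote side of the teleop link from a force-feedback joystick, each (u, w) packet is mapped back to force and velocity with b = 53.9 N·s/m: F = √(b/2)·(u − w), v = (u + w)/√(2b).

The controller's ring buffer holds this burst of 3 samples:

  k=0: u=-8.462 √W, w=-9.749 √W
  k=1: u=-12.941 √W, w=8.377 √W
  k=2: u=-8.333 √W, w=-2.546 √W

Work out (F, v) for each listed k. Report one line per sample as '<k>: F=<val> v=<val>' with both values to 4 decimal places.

k=0: u−w=1.2870, u+w=-18.2110; √(b/2)=5.1913, √(2b)=10.3827; F=5.1913×1.287=6.6813, v=-18.2110/10.3827=-1.7540
k=1: u−w=-21.3180, u+w=-4.5640; √(b/2)=5.1913, √(2b)=10.3827; F=5.1913×(-21.318)=-110.6690, v=-4.5640/10.3827=-0.4396
k=2: u−w=-5.7870, u+w=-10.8790; √(b/2)=5.1913, √(2b)=10.3827; F=5.1913×(-5.787)=-30.0423, v=-10.8790/10.3827=-1.0478

0: F=6.6813 v=-1.7540
1: F=-110.6690 v=-0.4396
2: F=-30.0423 v=-1.0478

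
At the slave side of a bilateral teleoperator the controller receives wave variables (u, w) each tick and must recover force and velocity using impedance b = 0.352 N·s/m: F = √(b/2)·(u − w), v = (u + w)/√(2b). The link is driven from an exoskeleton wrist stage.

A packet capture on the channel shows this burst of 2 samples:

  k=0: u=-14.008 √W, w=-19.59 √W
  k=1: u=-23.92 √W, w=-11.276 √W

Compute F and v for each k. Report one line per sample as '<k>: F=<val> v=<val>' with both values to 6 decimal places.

k=0: u−w=5.582000, u+w=-33.598000; √(b/2)=0.419524, √(2b)=0.839047; F=0.419524×5.582=2.341780, v=-33.598000/0.839047=-40.043045
k=1: u−w=-12.644000, u+w=-35.196000; √(b/2)=0.419524, √(2b)=0.839047; F=0.419524×(-12.644)=-5.304456, v=-35.196000/0.839047=-41.947587

0: F=2.341780 v=-40.043045
1: F=-5.304456 v=-41.947587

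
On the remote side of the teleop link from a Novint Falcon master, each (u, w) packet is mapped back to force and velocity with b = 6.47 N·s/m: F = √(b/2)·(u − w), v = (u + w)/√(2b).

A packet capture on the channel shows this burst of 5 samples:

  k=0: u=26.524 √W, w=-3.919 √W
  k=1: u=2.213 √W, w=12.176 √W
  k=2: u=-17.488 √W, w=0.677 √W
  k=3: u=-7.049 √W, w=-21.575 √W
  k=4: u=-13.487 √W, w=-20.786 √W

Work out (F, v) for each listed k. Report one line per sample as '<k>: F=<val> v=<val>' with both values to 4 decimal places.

0: F=54.7551 v=6.2840
1: F=-17.9196 v=4.0000
2: F=-32.6718 v=-4.6733
3: F=26.1266 v=-7.9573
4: F=13.1281 v=-9.5276

k=0: u−w=30.4430, u+w=22.6050; √(b/2)=1.7986, √(2b)=3.5972; F=1.7986×30.443=54.7551, v=22.6050/3.5972=6.2840
k=1: u−w=-9.9630, u+w=14.3890; √(b/2)=1.7986, √(2b)=3.5972; F=1.7986×(-9.963)=-17.9196, v=14.3890/3.5972=4.0000
k=2: u−w=-18.1650, u+w=-16.8110; √(b/2)=1.7986, √(2b)=3.5972; F=1.7986×(-18.165)=-32.6718, v=-16.8110/3.5972=-4.6733
k=3: u−w=14.5260, u+w=-28.6240; √(b/2)=1.7986, √(2b)=3.5972; F=1.7986×14.526=26.1266, v=-28.6240/3.5972=-7.9573
k=4: u−w=7.2990, u+w=-34.2730; √(b/2)=1.7986, √(2b)=3.5972; F=1.7986×7.299=13.1281, v=-34.2730/3.5972=-9.5276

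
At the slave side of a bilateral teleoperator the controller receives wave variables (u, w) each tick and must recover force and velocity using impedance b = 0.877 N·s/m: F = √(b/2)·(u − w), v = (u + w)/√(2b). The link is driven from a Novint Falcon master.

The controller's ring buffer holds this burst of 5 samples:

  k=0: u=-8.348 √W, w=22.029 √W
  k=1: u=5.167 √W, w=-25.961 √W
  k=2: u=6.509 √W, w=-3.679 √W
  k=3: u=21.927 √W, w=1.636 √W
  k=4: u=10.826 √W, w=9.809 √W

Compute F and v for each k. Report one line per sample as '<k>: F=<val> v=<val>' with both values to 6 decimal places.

0: F=-20.115447 v=10.330065
1: F=20.612754 v=-15.700853
2: F=6.746426 v=2.136838
3: F=13.436565 v=17.791632
4: F=0.673451 v=15.580797

k=0: u−w=-30.377000, u+w=13.681000; √(b/2)=0.662193, √(2b)=1.324387; F=0.662193×(-30.377)=-20.115447, v=13.681000/1.324387=10.330065
k=1: u−w=31.128000, u+w=-20.794000; √(b/2)=0.662193, √(2b)=1.324387; F=0.662193×31.128=20.612754, v=-20.794000/1.324387=-15.700853
k=2: u−w=10.188000, u+w=2.830000; √(b/2)=0.662193, √(2b)=1.324387; F=0.662193×10.188=6.746426, v=2.830000/1.324387=2.136838
k=3: u−w=20.291000, u+w=23.563000; √(b/2)=0.662193, √(2b)=1.324387; F=0.662193×20.291=13.436565, v=23.563000/1.324387=17.791632
k=4: u−w=1.017000, u+w=20.635000; √(b/2)=0.662193, √(2b)=1.324387; F=0.662193×1.017=0.673451, v=20.635000/1.324387=15.580797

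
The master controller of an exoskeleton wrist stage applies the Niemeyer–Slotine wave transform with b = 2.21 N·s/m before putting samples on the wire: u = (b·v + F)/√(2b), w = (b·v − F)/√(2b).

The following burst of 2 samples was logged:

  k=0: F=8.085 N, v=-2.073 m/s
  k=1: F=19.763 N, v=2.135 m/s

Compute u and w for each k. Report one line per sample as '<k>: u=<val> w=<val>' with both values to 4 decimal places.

0: u=1.6665 w=-6.0248
1: u=11.6446 w=-7.1560

k=0: b·v=2.21×(-2.073)=-4.5813; √(2b)=2.1024; u=(-4.5813+8.085)/2.1024=1.6665, w=(-4.5813−8.085)/2.1024=-6.0248
k=1: b·v=2.21×2.135=4.7183; √(2b)=2.1024; u=(4.7183+19.763)/2.1024=11.6446, w=(4.7183−19.763)/2.1024=-7.1560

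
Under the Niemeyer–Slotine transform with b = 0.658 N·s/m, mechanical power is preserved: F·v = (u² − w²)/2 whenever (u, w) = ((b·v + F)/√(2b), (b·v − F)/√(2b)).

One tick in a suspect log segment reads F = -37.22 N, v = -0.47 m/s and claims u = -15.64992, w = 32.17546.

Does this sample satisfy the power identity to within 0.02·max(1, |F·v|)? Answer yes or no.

no

F·v = (-37.22)×(-0.47) = 17.4934 W.
(u² − w²)/2 = (244.9200 − 1035.2602)/2 = -395.1701 W.
|Δ| = 412.6635;  2% of max(1, |F·v|) = 0.3499.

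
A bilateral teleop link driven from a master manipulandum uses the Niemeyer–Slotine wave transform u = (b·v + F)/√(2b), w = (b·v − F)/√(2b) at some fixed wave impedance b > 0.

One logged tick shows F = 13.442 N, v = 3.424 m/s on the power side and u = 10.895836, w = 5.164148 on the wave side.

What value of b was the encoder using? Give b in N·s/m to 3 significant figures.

u + w = 16.059984;  u + w = √(2b)·v, so √(2b) = 16.059984/3.424 = 4.690416.
b = (√(2b))²/2 = 22.000001/2 = 11.000001.
(Check via u − w = 2F/√(2b): u − w = 5.731688, 2F/√(2b) = 5.731688.)

b = 11 N·s/m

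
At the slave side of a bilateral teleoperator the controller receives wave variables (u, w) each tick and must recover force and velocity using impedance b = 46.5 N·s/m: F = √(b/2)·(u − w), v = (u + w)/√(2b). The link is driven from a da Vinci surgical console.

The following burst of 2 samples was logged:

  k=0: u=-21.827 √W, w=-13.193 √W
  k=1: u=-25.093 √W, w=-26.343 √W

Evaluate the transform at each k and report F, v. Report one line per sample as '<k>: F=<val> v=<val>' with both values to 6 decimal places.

k=0: u−w=-8.634000, u+w=-35.020000; √(b/2)=4.821825, √(2b)=9.643651; F=4.821825×(-8.634)=-41.631640, v=-35.020000/9.643651=-3.631405
k=1: u−w=1.250000, u+w=-51.436000; √(b/2)=4.821825, √(2b)=9.643651; F=4.821825×1.25=6.027282, v=-51.436000/9.643651=-5.333665

0: F=-41.631640 v=-3.631405
1: F=6.027282 v=-5.333665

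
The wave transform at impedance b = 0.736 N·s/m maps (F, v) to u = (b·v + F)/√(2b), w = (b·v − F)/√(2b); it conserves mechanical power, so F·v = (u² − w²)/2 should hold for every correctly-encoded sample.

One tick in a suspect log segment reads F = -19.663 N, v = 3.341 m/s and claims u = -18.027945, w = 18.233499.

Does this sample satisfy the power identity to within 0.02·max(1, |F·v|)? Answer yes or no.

no

F·v = (-19.663)×3.341 = -65.694083 W.
(u² − w²)/2 = (325.006801 − 332.460486)/2 = -3.726842 W.
|Δ| = 61.967241;  2% of max(1, |F·v|) = 1.313882.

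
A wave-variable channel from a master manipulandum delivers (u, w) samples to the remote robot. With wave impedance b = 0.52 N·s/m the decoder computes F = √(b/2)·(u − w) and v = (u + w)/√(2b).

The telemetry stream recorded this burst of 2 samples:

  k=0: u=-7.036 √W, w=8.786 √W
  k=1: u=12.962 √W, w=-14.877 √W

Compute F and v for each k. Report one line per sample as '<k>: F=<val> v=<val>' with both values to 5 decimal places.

k=0: u−w=-15.82200, u+w=1.75000; √(b/2)=0.50990, √(2b)=1.01980; F=0.50990×(-15.822)=-8.06767, v=1.75000/1.01980=1.71602
k=1: u−w=27.83900, u+w=-1.91500; √(b/2)=0.50990, √(2b)=1.01980; F=0.50990×27.839=14.19516, v=-1.91500/1.01980=-1.87781

0: F=-8.06767 v=1.71602
1: F=14.19516 v=-1.87781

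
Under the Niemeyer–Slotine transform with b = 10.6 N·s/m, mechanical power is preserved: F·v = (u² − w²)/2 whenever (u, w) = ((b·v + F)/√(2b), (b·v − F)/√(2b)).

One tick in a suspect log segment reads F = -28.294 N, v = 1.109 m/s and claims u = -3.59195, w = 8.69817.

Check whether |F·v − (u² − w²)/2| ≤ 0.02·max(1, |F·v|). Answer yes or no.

F·v = (-28.294)×1.109 = -31.3780 W.
(u² − w²)/2 = (12.9021 − 75.6582)/2 = -31.3780 W.
|Δ| = 0.0000;  2% of max(1, |F·v|) = 0.6276.

yes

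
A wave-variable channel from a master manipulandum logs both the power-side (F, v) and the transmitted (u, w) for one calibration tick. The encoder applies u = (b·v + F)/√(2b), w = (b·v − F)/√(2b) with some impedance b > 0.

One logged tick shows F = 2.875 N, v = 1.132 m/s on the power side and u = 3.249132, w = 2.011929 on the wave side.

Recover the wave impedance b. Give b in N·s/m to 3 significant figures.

u + w = 5.261061;  u + w = √(2b)·v, so √(2b) = 5.261061/1.132 = 4.647580.
b = (√(2b))²/2 = 21.600003/2 = 10.800002.
(Check via u − w = 2F/√(2b): u − w = 1.237203, 2F/√(2b) = 1.237203.)

b = 10.8 N·s/m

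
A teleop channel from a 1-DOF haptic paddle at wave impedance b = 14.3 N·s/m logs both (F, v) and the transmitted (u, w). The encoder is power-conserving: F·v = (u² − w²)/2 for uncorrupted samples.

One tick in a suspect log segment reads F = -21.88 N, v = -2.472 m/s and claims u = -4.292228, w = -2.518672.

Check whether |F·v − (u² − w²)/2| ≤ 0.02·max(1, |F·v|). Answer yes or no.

no

F·v = (-21.88)×(-2.472) = 54.087360 W.
(u² − w²)/2 = (18.423221 − 6.343709)/2 = 6.039756 W.
|Δ| = 48.047604;  2% of max(1, |F·v|) = 1.081747.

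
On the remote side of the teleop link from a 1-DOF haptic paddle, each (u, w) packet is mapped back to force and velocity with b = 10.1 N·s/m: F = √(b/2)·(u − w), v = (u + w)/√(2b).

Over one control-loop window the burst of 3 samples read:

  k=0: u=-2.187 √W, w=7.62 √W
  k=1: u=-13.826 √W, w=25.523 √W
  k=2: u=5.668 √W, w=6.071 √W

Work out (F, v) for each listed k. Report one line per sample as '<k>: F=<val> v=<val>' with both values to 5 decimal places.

0: F=-22.03849 v=1.20883
1: F=-88.42588 v=2.60255
2: F=-0.90563 v=2.61189

k=0: u−w=-9.80700, u+w=5.43300; √(b/2)=2.24722, √(2b)=4.49444; F=2.24722×(-9.807)=-22.03849, v=5.43300/4.49444=1.20883
k=1: u−w=-39.34900, u+w=11.69700; √(b/2)=2.24722, √(2b)=4.49444; F=2.24722×(-39.349)=-88.42588, v=11.69700/4.49444=2.60255
k=2: u−w=-0.40300, u+w=11.73900; √(b/2)=2.24722, √(2b)=4.49444; F=2.24722×(-0.403)=-0.90563, v=11.73900/4.49444=2.61189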